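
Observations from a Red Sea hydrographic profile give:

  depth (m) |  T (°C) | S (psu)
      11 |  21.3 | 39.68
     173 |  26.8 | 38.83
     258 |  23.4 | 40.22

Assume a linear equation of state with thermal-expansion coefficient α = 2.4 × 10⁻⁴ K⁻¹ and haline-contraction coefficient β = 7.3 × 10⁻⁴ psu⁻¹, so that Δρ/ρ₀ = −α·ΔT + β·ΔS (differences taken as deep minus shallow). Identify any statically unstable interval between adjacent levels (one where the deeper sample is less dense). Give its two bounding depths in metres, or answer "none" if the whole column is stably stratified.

11–173 m

Evaluate Δρ/ρ₀ = −αΔT + βΔS across each adjacent pair:
  11–173 m: −αΔT+βΔS = −(2.4 × 10⁻⁴)(+5.5)+(7.3 × 10⁻⁴)(-0.85) = -1.9 × 10⁻³ → UNSTABLE
  173–258 m: −αΔT+βΔS = −(2.4 × 10⁻⁴)(-3.4)+(7.3 × 10⁻⁴)(+1.39) = 1.8 × 10⁻³ → stable
The 11–173 m interval has Δρ < 0: lighter water underlies denser water.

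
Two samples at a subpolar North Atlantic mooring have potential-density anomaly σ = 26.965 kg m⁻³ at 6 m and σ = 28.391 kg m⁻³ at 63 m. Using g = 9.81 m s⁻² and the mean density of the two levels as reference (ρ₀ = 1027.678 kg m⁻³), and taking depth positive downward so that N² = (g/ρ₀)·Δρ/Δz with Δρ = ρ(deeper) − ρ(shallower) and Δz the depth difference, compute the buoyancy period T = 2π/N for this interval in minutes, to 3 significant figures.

Δρ = 1028.391 − 1026.965 = 1.426 kg m⁻³ over Δz = 63 − 6 = 57 m.
N² = (9.81/1027.678) × (1.426/57) = 2.3881 × 10⁻⁴ s⁻².
N = √(2.3881 × 10⁻⁴) = 0.015453 rad s⁻¹, so T = 2π/N = 406.60 s = 6.7767 min ≈ 6.78 min.

6.78 min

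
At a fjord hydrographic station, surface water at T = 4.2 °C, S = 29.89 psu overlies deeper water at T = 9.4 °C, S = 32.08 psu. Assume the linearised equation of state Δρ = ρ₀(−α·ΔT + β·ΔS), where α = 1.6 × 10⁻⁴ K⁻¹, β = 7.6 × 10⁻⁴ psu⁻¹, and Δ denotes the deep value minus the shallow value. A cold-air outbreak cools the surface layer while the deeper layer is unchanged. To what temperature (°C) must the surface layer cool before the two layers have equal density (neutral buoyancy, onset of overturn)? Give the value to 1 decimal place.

-1.0 °C

Neutral buoyancy requires Δρ = 0, i.e. −α(T_deep − T_surf′) + β(S_deep − S_surf) = 0.
T_surf′ = T_deep − (β/α)·ΔS = 9.4 − (7.6 × 10⁻⁴/1.6 × 10⁻⁴)·(+2.19) = -1.002 °C.
Cooling required: 4.2 − (-1.002) = 5.202 °C.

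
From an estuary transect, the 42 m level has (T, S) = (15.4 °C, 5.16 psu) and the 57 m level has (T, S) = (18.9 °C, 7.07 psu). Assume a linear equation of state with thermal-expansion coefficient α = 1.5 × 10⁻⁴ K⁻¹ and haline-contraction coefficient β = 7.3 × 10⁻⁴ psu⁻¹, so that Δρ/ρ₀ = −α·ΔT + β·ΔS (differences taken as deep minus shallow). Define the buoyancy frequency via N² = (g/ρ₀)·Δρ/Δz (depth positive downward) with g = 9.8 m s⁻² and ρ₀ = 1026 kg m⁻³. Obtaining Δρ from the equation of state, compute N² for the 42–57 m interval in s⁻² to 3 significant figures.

ΔT = +3.5 K, ΔS = +1.91 psu (deep − shallow).
Δρ/ρ₀ = −αΔT + βΔS = -5.25 × 10⁻⁴ + 1.3943 × 10⁻³ = 8.693 × 10⁻⁴, so Δρ ≈ 0.8919 kg m⁻³.
N² = (g/ρ₀)·Δρ/Δz = g·(Δρ/ρ₀)/Δz = 9.8 × 8.693 × 10⁻⁴ / 15 = 5.6794 × 10⁻⁴ s⁻² ≈ 5.68 × 10⁻⁴ s⁻².

5.68 × 10⁻⁴ s⁻²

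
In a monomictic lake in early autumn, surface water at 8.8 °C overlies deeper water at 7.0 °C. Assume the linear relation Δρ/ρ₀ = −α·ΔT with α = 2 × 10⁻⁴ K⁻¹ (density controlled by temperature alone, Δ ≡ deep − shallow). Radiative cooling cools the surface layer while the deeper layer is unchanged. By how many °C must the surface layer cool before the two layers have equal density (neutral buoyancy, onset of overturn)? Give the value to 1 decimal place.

1.8 °C

With temperature the only control, equal density requires T_surf′ = T_deep.
T_surf′ = 7.0 °C.
Cooling required: 8.8 − 7.0 = 1.8 °C.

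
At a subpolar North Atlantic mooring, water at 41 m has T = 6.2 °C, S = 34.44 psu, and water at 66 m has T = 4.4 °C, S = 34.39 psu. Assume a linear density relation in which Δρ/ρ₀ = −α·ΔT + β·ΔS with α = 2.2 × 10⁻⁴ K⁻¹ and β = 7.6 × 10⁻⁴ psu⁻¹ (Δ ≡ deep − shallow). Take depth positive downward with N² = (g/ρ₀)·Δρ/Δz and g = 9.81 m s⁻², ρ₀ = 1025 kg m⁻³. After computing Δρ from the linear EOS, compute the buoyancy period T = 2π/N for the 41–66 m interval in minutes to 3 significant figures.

8.84 min

ΔT = -1.8 K, ΔS = -0.05 psu (deep − shallow).
Δρ/ρ₀ = −αΔT + βΔS = 3.96 × 10⁻⁴ − 3.80 × 10⁻⁵ = 3.58 × 10⁻⁴, so Δρ ≈ 0.3670 kg m⁻³.
N² = (g/ρ₀)·Δρ/Δz = g·(Δρ/ρ₀)/Δz = 9.81 × 3.58 × 10⁻⁴ / 25 = 1.4048 × 10⁻⁴ s⁻².
N = √(1.4048 × 10⁻⁴) = 0.011852 rad s⁻¹ → T = 2π/N = 530.14 s = 8.8357 min ≈ 8.84 min.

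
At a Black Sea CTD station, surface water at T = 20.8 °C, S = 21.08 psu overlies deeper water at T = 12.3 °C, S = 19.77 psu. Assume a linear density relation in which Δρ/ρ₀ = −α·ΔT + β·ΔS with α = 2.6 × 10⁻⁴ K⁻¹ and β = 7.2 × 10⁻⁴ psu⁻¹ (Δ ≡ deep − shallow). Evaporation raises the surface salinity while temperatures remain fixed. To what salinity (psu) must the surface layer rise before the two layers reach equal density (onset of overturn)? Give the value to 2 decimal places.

22.84 psu

Neutral buoyancy requires −α(T_deep − T_surf) + β(S_deep − S_surf′) = 0.
S_surf′ = S_deep − (α/β)·ΔT = 19.77 − (2.6 × 10⁻⁴/7.2 × 10⁻⁴)·(-8.5) = 22.8394 psu.
Increase required: 22.8394 − 21.08 = 1.7594 psu.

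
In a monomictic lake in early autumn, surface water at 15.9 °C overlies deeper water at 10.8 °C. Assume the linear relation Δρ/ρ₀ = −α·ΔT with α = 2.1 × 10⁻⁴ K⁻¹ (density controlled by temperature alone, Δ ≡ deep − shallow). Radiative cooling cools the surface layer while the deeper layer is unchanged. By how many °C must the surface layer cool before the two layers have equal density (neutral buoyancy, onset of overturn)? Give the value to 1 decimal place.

5.1 °C

With temperature the only control, equal density requires T_surf′ = T_deep.
T_surf′ = 10.8 °C.
Cooling required: 15.9 − 10.8 = 5.1 °C.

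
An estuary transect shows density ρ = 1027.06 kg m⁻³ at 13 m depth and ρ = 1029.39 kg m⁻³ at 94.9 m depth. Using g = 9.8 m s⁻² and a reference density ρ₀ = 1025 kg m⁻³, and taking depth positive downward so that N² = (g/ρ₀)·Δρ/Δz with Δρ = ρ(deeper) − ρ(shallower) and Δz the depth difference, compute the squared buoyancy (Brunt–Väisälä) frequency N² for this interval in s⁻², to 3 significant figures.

2.72 × 10⁻⁴ s⁻²

Δρ = 1029.39 − 1027.06 = 2.33 kg m⁻³ over Δz = 94.9 − 13 = 81.9 m.
N² = (9.8/1025) × (2.33/81.9) = 2.7200 × 10⁻⁴ s⁻² ≈ 2.72 × 10⁻⁴ s⁻².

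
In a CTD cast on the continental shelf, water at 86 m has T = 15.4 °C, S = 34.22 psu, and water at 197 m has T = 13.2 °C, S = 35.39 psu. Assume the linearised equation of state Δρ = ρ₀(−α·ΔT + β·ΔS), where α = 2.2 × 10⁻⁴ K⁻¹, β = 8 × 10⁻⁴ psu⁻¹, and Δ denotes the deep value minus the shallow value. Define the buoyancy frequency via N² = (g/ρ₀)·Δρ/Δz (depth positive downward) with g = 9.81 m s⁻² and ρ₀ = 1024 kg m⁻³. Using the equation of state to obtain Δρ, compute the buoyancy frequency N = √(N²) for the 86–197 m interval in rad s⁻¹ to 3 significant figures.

0.0112 rad s⁻¹

ΔT = -2.2 K, ΔS = +1.17 psu (deep − shallow).
Δρ/ρ₀ = −αΔT + βΔS = 4.84 × 10⁻⁴ + 9.36 × 10⁻⁴ = 1.42 × 10⁻³, so Δρ ≈ 1.454 kg m⁻³.
N² = (g/ρ₀)·Δρ/Δz = g·(Δρ/ρ₀)/Δz = 9.81 × 1.42 × 10⁻³ / 111 = 1.2550 × 10⁻⁴ s⁻².
N = √(1.2550 × 10⁻⁴) = 0.011203 rad s⁻¹ ≈ 0.0112 rad s⁻¹.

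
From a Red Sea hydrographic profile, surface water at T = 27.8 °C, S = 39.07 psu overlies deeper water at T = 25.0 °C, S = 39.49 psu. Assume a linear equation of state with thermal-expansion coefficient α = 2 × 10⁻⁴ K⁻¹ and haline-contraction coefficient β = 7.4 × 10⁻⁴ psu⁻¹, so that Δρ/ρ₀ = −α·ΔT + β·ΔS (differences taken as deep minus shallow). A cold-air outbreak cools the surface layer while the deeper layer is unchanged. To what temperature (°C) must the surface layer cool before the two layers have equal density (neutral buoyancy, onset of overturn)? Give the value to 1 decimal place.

23.4 °C

Neutral buoyancy requires Δρ = 0, i.e. −α(T_deep − T_surf′) + β(S_deep − S_surf) = 0.
T_surf′ = T_deep − (β/α)·ΔS = 25.0 − (7.4 × 10⁻⁴/2 × 10⁻⁴)·(+0.42) = 23.446 °C.
Cooling required: 27.8 − (23.446) = 4.354 °C.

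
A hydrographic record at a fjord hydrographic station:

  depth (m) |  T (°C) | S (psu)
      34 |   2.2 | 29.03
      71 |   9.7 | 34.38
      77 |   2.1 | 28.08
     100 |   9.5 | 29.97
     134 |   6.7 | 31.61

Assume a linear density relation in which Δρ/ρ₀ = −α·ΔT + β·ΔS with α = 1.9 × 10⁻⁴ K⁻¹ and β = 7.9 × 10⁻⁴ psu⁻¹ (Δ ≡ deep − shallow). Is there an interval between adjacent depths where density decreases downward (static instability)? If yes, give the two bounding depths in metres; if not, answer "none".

71–77 m

Evaluate Δρ/ρ₀ = −αΔT + βΔS across each adjacent pair:
  34–71 m: −αΔT+βΔS = −(1.9 × 10⁻⁴)(+7.5)+(7.9 × 10⁻⁴)(+5.35) = 2.8 × 10⁻³ → stable
  71–77 m: −αΔT+βΔS = −(1.9 × 10⁻⁴)(-7.6)+(7.9 × 10⁻⁴)(-6.30) = -3.5 × 10⁻³ → UNSTABLE
  77–100 m: −αΔT+βΔS = −(1.9 × 10⁻⁴)(+7.4)+(7.9 × 10⁻⁴)(+1.89) = 8.7 × 10⁻⁵ → stable
  100–134 m: −αΔT+βΔS = −(1.9 × 10⁻⁴)(-2.8)+(7.9 × 10⁻⁴)(+1.64) = 1.8 × 10⁻³ → stable
The 71–77 m interval has Δρ < 0: lighter water underlies denser water.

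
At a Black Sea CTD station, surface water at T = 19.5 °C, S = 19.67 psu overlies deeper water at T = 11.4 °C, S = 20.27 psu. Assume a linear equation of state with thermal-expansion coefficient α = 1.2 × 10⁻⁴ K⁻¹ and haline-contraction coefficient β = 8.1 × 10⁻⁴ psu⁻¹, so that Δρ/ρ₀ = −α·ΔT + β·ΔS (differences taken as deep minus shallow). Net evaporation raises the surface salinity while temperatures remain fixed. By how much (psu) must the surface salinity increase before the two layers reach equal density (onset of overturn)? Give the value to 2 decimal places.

Neutral buoyancy requires −α(T_deep − T_surf) + β(S_deep − S_surf′) = 0.
S_surf′ = S_deep − (α/β)·ΔT = 20.27 − (1.2 × 10⁻⁴/8.1 × 10⁻⁴)·(-8.1) = 21.4700 psu.
Increase required: 21.4700 − 19.67 = 1.8000 psu.

1.80 psu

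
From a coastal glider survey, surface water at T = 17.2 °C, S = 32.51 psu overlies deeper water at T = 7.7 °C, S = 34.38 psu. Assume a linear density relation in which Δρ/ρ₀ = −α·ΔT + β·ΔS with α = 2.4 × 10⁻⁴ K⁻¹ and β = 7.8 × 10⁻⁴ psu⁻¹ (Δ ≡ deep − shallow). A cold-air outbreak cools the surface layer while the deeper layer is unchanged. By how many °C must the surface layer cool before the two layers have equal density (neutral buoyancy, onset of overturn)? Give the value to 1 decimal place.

Neutral buoyancy requires Δρ = 0, i.e. −α(T_deep − T_surf′) + β(S_deep − S_surf) = 0.
T_surf′ = T_deep − (β/α)·ΔS = 7.7 − (7.8 × 10⁻⁴/2.4 × 10⁻⁴)·(+1.87) = 1.622 °C.
Cooling required: 17.2 − (1.622) = 15.578 °C.

15.6 °C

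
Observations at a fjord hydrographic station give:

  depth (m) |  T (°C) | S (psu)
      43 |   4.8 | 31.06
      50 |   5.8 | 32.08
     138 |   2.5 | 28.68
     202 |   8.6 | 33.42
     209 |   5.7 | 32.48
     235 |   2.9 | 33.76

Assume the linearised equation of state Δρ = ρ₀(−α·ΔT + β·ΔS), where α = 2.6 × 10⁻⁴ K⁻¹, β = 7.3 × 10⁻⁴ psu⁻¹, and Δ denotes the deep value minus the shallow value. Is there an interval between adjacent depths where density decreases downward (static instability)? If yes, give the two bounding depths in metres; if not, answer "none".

50–138 m

Evaluate Δρ/ρ₀ = −αΔT + βΔS across each adjacent pair:
  43–50 m: −αΔT+βΔS = −(2.6 × 10⁻⁴)(+1.0)+(7.3 × 10⁻⁴)(+1.02) = 4.8 × 10⁻⁴ → stable
  50–138 m: −αΔT+βΔS = −(2.6 × 10⁻⁴)(-3.3)+(7.3 × 10⁻⁴)(-3.40) = -1.6 × 10⁻³ → UNSTABLE
  138–202 m: −αΔT+βΔS = −(2.6 × 10⁻⁴)(+6.1)+(7.3 × 10⁻⁴)(+4.74) = 1.9 × 10⁻³ → stable
  202–209 m: −αΔT+βΔS = −(2.6 × 10⁻⁴)(-2.9)+(7.3 × 10⁻⁴)(-0.94) = 6.8 × 10⁻⁵ → stable
  209–235 m: −αΔT+βΔS = −(2.6 × 10⁻⁴)(-2.8)+(7.3 × 10⁻⁴)(+1.28) = 1.7 × 10⁻³ → stable
The 50–138 m interval has Δρ < 0: lighter water underlies denser water.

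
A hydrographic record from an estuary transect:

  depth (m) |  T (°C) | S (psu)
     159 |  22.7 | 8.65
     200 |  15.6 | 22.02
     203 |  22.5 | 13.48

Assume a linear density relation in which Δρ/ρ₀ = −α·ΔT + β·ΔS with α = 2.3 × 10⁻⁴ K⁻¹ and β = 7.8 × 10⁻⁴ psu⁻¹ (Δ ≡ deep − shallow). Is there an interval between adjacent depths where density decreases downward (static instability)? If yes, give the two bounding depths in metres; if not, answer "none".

200–203 m

Evaluate Δρ/ρ₀ = −αΔT + βΔS across each adjacent pair:
  159–200 m: −αΔT+βΔS = −(2.3 × 10⁻⁴)(-7.1)+(7.8 × 10⁻⁴)(+13.37) = 0.012 → stable
  200–203 m: −αΔT+βΔS = −(2.3 × 10⁻⁴)(+6.9)+(7.8 × 10⁻⁴)(-8.54) = -8.2 × 10⁻³ → UNSTABLE
The 200–203 m interval has Δρ < 0: lighter water underlies denser water.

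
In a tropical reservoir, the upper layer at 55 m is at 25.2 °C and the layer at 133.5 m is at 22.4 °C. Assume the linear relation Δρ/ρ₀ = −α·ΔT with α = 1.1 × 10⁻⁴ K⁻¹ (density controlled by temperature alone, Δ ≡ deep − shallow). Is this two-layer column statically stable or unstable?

ΔT = 22.4 − 25.2 = -2.8 K, so Δρ/ρ₀ = −αΔT = 3.08 × 10⁻⁴.
Δρ/ρ₀ > 0, so Δρ > 0: deeper water is denser → statically stable.

stable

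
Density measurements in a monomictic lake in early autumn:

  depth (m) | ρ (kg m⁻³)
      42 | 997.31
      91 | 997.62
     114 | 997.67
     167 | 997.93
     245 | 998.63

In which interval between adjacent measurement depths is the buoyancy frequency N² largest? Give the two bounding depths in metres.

Compute the density gradient over each adjacent pair:
  42–91 m: Δρ/Δz = 0.31/49 = 6.3 × 10⁻³ kg m⁻⁴
  91–114 m: Δρ/Δz = 0.05/23 = 2.2 × 10⁻³ kg m⁻⁴
  114–167 m: Δρ/Δz = 0.26/53 = 4.9 × 10⁻³ kg m⁻⁴
  167–245 m: Δρ/Δz = 0.70/78 = 9.0 × 10⁻³ kg m⁻⁴
The largest gradient is in the 167–245 m interval — the pycnocline.

167–245 m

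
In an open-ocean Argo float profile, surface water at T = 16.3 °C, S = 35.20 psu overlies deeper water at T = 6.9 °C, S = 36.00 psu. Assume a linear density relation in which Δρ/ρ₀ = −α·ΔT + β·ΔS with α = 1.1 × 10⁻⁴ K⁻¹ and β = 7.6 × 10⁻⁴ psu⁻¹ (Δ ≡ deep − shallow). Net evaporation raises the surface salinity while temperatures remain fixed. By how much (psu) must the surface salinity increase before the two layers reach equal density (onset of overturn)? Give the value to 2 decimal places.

2.16 psu

Neutral buoyancy requires −α(T_deep − T_surf) + β(S_deep − S_surf′) = 0.
S_surf′ = S_deep − (α/β)·ΔT = 36.00 − (1.1 × 10⁻⁴/7.6 × 10⁻⁴)·(-9.4) = 37.3605 psu.
Increase required: 37.3605 − 35.20 = 2.1605 psu.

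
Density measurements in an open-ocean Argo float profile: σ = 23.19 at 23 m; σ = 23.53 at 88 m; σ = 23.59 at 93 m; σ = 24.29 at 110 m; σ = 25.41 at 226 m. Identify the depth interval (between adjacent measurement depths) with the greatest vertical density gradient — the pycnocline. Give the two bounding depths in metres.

Compute the density gradient over each adjacent pair:
  23–88 m: Δρ/Δz = 0.34/65 = 5.2 × 10⁻³ kg m⁻⁴
  88–93 m: Δρ/Δz = 0.06/5 = 0.012 kg m⁻⁴
  93–110 m: Δρ/Δz = 0.70/17 = 0.041 kg m⁻⁴
  110–226 m: Δρ/Δz = 1.12/116 = 9.7 × 10⁻³ kg m⁻⁴
The largest gradient is in the 93–110 m interval — the pycnocline.

93–110 m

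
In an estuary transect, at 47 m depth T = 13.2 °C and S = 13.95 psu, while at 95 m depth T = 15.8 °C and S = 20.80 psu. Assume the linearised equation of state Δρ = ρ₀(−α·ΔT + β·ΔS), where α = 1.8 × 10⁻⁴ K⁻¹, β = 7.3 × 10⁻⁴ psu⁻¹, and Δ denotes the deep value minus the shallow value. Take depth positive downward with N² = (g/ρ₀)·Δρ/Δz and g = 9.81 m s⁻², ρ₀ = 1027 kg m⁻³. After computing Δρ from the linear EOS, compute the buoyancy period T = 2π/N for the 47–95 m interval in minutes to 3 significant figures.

ΔT = +2.6 K, ΔS = +6.85 psu (deep − shallow).
Δρ/ρ₀ = −αΔT + βΔS = -4.68 × 10⁻⁴ + 5.0005 × 10⁻³ = 4.5325 × 10⁻³, so Δρ ≈ 4.655 kg m⁻³.
N² = (g/ρ₀)·Δρ/Δz = g·(Δρ/ρ₀)/Δz = 9.81 × 4.5325 × 10⁻³ / 48 = 9.2633 × 10⁻⁴ s⁻².
N = √(9.2633 × 10⁻⁴) = 0.030436 rad s⁻¹ → T = 2π/N = 206.44 s = 3.4407 min ≈ 3.44 min.

3.44 min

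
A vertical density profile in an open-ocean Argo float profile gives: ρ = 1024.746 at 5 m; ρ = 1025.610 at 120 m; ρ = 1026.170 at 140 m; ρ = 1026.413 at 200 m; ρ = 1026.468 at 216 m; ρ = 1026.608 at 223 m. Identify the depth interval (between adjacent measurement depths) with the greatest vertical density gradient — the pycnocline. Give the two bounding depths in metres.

120–140 m

Compute the density gradient over each adjacent pair:
  5–120 m: Δρ/Δz = 0.864/115 = 7.5 × 10⁻³ kg m⁻⁴
  120–140 m: Δρ/Δz = 0.560/20 = 0.028 kg m⁻⁴
  140–200 m: Δρ/Δz = 0.243/60 = 4.0 × 10⁻³ kg m⁻⁴
  200–216 m: Δρ/Δz = 0.055/16 = 3.4 × 10⁻³ kg m⁻⁴
  216–223 m: Δρ/Δz = 0.140/7 = 0.020 kg m⁻⁴
The largest gradient is in the 120–140 m interval — the pycnocline.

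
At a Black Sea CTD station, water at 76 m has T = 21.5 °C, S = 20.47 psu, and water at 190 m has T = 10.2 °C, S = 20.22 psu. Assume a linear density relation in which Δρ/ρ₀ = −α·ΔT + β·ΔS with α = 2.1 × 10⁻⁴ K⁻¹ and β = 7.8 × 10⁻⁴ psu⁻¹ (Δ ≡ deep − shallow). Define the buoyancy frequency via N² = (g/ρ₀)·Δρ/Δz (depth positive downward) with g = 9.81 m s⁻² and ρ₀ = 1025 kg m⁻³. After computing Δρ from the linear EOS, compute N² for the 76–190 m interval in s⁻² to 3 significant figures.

1.87 × 10⁻⁴ s⁻²

ΔT = -11.3 K, ΔS = -0.25 psu (deep − shallow).
Δρ/ρ₀ = −αΔT + βΔS = 2.373 × 10⁻³ − 1.95 × 10⁻⁴ = 2.178 × 10⁻³, so Δρ ≈ 2.232 kg m⁻³.
N² = (g/ρ₀)·Δρ/Δz = g·(Δρ/ρ₀)/Δz = 9.81 × 2.178 × 10⁻³ / 114 = 1.8742 × 10⁻⁴ s⁻² ≈ 1.87 × 10⁻⁴ s⁻².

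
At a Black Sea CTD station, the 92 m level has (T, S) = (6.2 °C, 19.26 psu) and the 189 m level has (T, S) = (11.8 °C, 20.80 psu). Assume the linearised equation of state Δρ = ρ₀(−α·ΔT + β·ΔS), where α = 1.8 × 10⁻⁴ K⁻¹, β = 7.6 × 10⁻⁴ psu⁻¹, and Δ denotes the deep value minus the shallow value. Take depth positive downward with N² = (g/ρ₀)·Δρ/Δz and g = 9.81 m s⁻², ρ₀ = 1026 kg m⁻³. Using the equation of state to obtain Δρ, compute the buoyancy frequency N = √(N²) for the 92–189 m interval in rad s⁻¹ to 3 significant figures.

ΔT = +5.6 K, ΔS = +1.54 psu (deep − shallow).
Δρ/ρ₀ = −αΔT + βΔS = -1.008 × 10⁻³ + 1.1704 × 10⁻³ = 1.624 × 10⁻⁴, so Δρ ≈ 0.1666 kg m⁻³.
N² = (g/ρ₀)·Δρ/Δz = g·(Δρ/ρ₀)/Δz = 9.81 × 1.624 × 10⁻⁴ / 97 = 1.6424 × 10⁻⁵ s⁻².
N = √(1.6424 × 10⁻⁵) = 4.0527 × 10⁻³ rad s⁻¹ ≈ 4.05 × 10⁻³ rad s⁻¹.

4.05 × 10⁻³ rad s⁻¹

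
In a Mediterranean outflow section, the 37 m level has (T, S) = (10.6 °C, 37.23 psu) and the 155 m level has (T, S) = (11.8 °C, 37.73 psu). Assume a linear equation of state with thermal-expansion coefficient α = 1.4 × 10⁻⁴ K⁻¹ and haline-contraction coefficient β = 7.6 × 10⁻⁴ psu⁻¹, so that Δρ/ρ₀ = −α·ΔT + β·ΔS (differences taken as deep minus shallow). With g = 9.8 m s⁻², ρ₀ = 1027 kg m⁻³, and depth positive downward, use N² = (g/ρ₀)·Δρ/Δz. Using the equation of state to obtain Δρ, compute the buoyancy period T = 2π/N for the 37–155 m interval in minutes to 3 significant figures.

25.0 min

ΔT = +1.2 K, ΔS = +0.50 psu (deep − shallow).
Δρ/ρ₀ = −αΔT + βΔS = -1.68 × 10⁻⁴ + 3.80 × 10⁻⁴ = 2.12 × 10⁻⁴, so Δρ ≈ 0.2177 kg m⁻³.
N² = (g/ρ₀)·Δρ/Δz = g·(Δρ/ρ₀)/Δz = 9.8 × 2.12 × 10⁻⁴ / 118 = 1.7607 × 10⁻⁵ s⁻².
N = √(1.7607 × 10⁻⁵) = 4.1961 × 10⁻³ rad s⁻¹ → T = 2π/N = 1.4974 × 10³ s = 24.957 min ≈ 25.0 min.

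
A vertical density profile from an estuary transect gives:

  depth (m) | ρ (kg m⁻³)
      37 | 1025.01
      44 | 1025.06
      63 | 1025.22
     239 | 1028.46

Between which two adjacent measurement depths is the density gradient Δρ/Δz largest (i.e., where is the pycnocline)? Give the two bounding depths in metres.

63–239 m

Compute the density gradient over each adjacent pair:
  37–44 m: Δρ/Δz = 0.05/7 = 7.1 × 10⁻³ kg m⁻⁴
  44–63 m: Δρ/Δz = 0.16/19 = 8.4 × 10⁻³ kg m⁻⁴
  63–239 m: Δρ/Δz = 3.24/176 = 0.018 kg m⁻⁴
The largest gradient is in the 63–239 m interval — the pycnocline.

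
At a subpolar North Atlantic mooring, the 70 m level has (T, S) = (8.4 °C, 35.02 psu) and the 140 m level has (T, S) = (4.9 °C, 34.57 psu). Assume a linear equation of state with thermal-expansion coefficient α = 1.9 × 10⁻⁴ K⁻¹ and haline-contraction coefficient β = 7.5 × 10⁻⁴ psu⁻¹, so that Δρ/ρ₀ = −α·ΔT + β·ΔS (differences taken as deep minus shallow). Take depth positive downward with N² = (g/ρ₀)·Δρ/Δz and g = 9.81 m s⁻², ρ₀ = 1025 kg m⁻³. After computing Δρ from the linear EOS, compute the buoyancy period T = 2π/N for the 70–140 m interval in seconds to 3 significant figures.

ΔT = -3.5 K, ΔS = -0.45 psu (deep − shallow).
Δρ/ρ₀ = −αΔT + βΔS = 6.65 × 10⁻⁴ − 3.375 × 10⁻⁴ = 3.275 × 10⁻⁴, so Δρ ≈ 0.3357 kg m⁻³.
N² = (g/ρ₀)·Δρ/Δz = g·(Δρ/ρ₀)/Δz = 9.81 × 3.275 × 10⁻⁴ / 70 = 4.5897 × 10⁻⁵ s⁻².
N = √(4.5897 × 10⁻⁵) = 6.7747 × 10⁻³ rad s⁻¹ → T = 2π/N = 927.45 s ≈ 927 s.

927 s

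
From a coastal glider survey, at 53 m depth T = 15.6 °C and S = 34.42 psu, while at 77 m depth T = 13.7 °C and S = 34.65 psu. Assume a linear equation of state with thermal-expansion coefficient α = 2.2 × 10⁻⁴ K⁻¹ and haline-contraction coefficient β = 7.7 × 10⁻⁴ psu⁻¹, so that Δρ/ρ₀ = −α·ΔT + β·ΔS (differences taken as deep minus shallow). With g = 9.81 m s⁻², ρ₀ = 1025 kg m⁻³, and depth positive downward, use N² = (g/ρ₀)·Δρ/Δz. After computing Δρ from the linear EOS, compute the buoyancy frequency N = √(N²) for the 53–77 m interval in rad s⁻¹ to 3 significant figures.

ΔT = -1.9 K, ΔS = +0.23 psu (deep − shallow).
Δρ/ρ₀ = −αΔT + βΔS = 4.18 × 10⁻⁴ + 1.771 × 10⁻⁴ = 5.951 × 10⁻⁴, so Δρ ≈ 0.6100 kg m⁻³.
N² = (g/ρ₀)·Δρ/Δz = g·(Δρ/ρ₀)/Δz = 9.81 × 5.951 × 10⁻⁴ / 24 = 2.4325 × 10⁻⁴ s⁻².
N = √(2.4325 × 10⁻⁴) = 0.015596 rad s⁻¹ ≈ 0.0156 rad s⁻¹.

0.0156 rad s⁻¹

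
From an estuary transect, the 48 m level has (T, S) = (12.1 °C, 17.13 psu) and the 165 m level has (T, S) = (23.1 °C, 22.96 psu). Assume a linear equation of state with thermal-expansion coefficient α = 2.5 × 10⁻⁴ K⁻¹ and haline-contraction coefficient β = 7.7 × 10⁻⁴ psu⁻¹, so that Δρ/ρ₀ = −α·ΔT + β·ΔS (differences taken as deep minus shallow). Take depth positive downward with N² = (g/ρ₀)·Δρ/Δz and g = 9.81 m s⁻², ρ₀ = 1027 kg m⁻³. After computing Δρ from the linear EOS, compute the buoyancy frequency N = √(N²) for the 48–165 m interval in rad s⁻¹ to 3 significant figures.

0.0121 rad s⁻¹

ΔT = +11.0 K, ΔS = +5.83 psu (deep − shallow).
Δρ/ρ₀ = −αΔT + βΔS = -2.75 × 10⁻³ + 4.4891 × 10⁻³ = 1.7391 × 10⁻³, so Δρ ≈ 1.786 kg m⁻³.
N² = (g/ρ₀)·Δρ/Δz = g·(Δρ/ρ₀)/Δz = 9.81 × 1.7391 × 10⁻³ / 117 = 1.4582 × 10⁻⁴ s⁻².
N = √(1.4582 × 10⁻⁴) = 0.012076 rad s⁻¹ ≈ 0.0121 rad s⁻¹.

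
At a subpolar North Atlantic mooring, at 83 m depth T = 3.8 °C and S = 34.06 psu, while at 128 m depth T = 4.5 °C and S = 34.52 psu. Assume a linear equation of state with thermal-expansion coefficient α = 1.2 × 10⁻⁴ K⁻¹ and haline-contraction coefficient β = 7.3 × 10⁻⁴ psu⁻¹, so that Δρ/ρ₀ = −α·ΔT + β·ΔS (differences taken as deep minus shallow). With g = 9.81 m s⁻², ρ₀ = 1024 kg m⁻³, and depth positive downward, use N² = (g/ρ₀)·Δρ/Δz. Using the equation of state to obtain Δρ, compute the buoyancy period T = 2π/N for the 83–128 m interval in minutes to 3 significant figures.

ΔT = +0.7 K, ΔS = +0.46 psu (deep − shallow).
Δρ/ρ₀ = −αΔT + βΔS = -8.40 × 10⁻⁵ + 3.358 × 10⁻⁴ = 2.518 × 10⁻⁴, so Δρ ≈ 0.2578 kg m⁻³.
N² = (g/ρ₀)·Δρ/Δz = g·(Δρ/ρ₀)/Δz = 9.81 × 2.518 × 10⁻⁴ / 45 = 5.4892 × 10⁻⁵ s⁻².
N = √(5.4892 × 10⁻⁵) = 7.4089 × 10⁻³ rad s⁻¹ → T = 2π/N = 848.06 s = 14.134 min ≈ 14.1 min.

14.1 min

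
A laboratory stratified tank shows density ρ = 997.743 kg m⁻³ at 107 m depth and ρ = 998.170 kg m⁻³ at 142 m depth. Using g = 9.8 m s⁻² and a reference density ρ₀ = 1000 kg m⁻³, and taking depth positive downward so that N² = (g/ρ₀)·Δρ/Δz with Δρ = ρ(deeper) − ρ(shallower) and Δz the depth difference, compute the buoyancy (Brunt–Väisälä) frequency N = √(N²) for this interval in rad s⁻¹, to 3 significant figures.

Δρ = 998.170 − 997.743 = 0.427 kg m⁻³ over Δz = 142 − 107 = 35 m.
N² = (9.8/1000) × (0.427/35) = 1.1956 × 10⁻⁴ s⁻².
N = √(1.1956 × 10⁻⁴) = 0.010934 rad s⁻¹ ≈ 0.0109 rad s⁻¹.
N² > 0, so the interval is statically stable.

0.0109 rad s⁻¹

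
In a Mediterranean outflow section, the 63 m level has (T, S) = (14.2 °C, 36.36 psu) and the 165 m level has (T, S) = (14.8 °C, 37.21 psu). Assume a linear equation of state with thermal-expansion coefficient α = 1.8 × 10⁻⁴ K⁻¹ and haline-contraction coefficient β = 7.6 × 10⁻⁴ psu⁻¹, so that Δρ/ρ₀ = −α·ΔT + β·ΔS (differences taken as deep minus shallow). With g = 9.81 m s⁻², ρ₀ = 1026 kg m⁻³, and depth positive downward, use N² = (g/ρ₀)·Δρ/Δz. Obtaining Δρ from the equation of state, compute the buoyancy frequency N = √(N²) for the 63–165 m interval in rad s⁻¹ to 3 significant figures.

7.19 × 10⁻³ rad s⁻¹

ΔT = +0.6 K, ΔS = +0.85 psu (deep − shallow).
Δρ/ρ₀ = −αΔT + βΔS = -1.08 × 10⁻⁴ + 6.46 × 10⁻⁴ = 5.38 × 10⁻⁴, so Δρ ≈ 0.5520 kg m⁻³.
N² = (g/ρ₀)·Δρ/Δz = g·(Δρ/ρ₀)/Δz = 9.81 × 5.38 × 10⁻⁴ / 102 = 5.1743 × 10⁻⁵ s⁻².
N = √(5.1743 × 10⁻⁵) = 7.1933 × 10⁻³ rad s⁻¹ ≈ 7.19 × 10⁻³ rad s⁻¹.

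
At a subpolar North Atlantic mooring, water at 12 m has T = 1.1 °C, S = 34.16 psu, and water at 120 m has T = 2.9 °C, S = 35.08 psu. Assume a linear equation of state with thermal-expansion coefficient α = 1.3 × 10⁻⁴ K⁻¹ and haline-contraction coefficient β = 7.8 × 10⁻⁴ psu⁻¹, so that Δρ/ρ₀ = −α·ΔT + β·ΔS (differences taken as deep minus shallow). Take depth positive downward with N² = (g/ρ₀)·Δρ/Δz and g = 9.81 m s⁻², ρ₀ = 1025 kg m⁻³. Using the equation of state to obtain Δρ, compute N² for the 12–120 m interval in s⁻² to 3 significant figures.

ΔT = +1.8 K, ΔS = +0.92 psu (deep − shallow).
Δρ/ρ₀ = −αΔT + βΔS = -2.34 × 10⁻⁴ + 7.176 × 10⁻⁴ = 4.836 × 10⁻⁴, so Δρ ≈ 0.4957 kg m⁻³.
N² = (g/ρ₀)·Δρ/Δz = g·(Δρ/ρ₀)/Δz = 9.81 × 4.836 × 10⁻⁴ / 108 = 4.3927 × 10⁻⁵ s⁻² ≈ 4.39 × 10⁻⁵ s⁻².

4.39 × 10⁻⁵ s⁻²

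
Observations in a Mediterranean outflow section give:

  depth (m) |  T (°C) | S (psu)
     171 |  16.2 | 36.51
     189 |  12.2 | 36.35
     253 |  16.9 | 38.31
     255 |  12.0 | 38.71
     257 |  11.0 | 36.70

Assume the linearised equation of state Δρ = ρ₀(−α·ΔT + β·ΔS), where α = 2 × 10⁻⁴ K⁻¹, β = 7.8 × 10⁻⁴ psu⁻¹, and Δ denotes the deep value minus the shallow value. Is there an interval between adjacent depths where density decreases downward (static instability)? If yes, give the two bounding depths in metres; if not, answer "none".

Evaluate Δρ/ρ₀ = −αΔT + βΔS across each adjacent pair:
  171–189 m: −αΔT+βΔS = −(2 × 10⁻⁴)(-4.0)+(7.8 × 10⁻⁴)(-0.16) = 6.8 × 10⁻⁴ → stable
  189–253 m: −αΔT+βΔS = −(2 × 10⁻⁴)(+4.7)+(7.8 × 10⁻⁴)(+1.96) = 5.9 × 10⁻⁴ → stable
  253–255 m: −αΔT+βΔS = −(2 × 10⁻⁴)(-4.9)+(7.8 × 10⁻⁴)(+0.40) = 1.3 × 10⁻³ → stable
  255–257 m: −αΔT+βΔS = −(2 × 10⁻⁴)(-1.0)+(7.8 × 10⁻⁴)(-2.01) = -1.4 × 10⁻³ → UNSTABLE
The 255–257 m interval has Δρ < 0: lighter water underlies denser water.

255–257 m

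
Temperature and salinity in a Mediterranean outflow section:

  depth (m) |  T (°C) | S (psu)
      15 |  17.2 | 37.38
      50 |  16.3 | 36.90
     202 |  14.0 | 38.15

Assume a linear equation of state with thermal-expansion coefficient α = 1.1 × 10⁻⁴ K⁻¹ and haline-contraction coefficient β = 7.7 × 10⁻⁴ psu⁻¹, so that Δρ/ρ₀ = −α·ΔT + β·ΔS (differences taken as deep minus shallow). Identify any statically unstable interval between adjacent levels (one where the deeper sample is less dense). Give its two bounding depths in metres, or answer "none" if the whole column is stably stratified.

Evaluate Δρ/ρ₀ = −αΔT + βΔS across each adjacent pair:
  15–50 m: −αΔT+βΔS = −(1.1 × 10⁻⁴)(-0.9)+(7.7 × 10⁻⁴)(-0.48) = -2.7 × 10⁻⁴ → UNSTABLE
  50–202 m: −αΔT+βΔS = −(1.1 × 10⁻⁴)(-2.3)+(7.7 × 10⁻⁴)(+1.25) = 1.2 × 10⁻³ → stable
The 15–50 m interval has Δρ < 0: lighter water underlies denser water.

15–50 m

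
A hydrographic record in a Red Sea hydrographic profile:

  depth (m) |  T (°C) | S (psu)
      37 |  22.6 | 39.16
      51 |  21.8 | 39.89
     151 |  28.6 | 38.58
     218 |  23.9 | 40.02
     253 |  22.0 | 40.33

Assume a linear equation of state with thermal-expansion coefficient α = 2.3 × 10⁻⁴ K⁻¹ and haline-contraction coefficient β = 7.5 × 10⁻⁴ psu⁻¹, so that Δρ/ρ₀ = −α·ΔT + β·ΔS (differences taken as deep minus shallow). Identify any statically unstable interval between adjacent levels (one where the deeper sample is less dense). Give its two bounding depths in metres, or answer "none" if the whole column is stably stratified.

Evaluate Δρ/ρ₀ = −αΔT + βΔS across each adjacent pair:
  37–51 m: −αΔT+βΔS = −(2.3 × 10⁻⁴)(-0.8)+(7.5 × 10⁻⁴)(+0.73) = 7.3 × 10⁻⁴ → stable
  51–151 m: −αΔT+βΔS = −(2.3 × 10⁻⁴)(+6.8)+(7.5 × 10⁻⁴)(-1.31) = -2.5 × 10⁻³ → UNSTABLE
  151–218 m: −αΔT+βΔS = −(2.3 × 10⁻⁴)(-4.7)+(7.5 × 10⁻⁴)(+1.44) = 2.2 × 10⁻³ → stable
  218–253 m: −αΔT+βΔS = −(2.3 × 10⁻⁴)(-1.9)+(7.5 × 10⁻⁴)(+0.31) = 6.7 × 10⁻⁴ → stable
The 51–151 m interval has Δρ < 0: lighter water underlies denser water.

51–151 m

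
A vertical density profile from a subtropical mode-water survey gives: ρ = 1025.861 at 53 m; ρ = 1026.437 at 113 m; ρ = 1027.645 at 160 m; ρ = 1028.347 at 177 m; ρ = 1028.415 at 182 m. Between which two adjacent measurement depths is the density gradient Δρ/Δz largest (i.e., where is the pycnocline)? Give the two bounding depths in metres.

Compute the density gradient over each adjacent pair:
  53–113 m: Δρ/Δz = 0.576/60 = 9.6 × 10⁻³ kg m⁻⁴
  113–160 m: Δρ/Δz = 1.208/47 = 0.026 kg m⁻⁴
  160–177 m: Δρ/Δz = 0.702/17 = 0.041 kg m⁻⁴
  177–182 m: Δρ/Δz = 0.068/5 = 0.014 kg m⁻⁴
The largest gradient is in the 160–177 m interval — the pycnocline.

160–177 m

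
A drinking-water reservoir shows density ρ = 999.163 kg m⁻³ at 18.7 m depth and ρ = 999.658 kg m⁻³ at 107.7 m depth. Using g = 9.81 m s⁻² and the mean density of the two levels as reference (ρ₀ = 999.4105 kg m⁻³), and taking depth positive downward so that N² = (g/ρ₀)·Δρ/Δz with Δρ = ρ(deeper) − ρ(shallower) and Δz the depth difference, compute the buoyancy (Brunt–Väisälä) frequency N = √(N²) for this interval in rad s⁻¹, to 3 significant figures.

Δρ = 999.658 − 999.163 = 0.495 kg m⁻³ over Δz = 107.7 − 18.7 = 89 m.
N² = (9.81/999.4105) × (0.495/89) = 5.4593 × 10⁻⁵ s⁻².
N = √(5.4593 × 10⁻⁵) = 7.3887 × 10⁻³ rad s⁻¹ ≈ 7.39 × 10⁻³ rad s⁻¹.
N² > 0, so the interval is statically stable.

7.39 × 10⁻³ rad s⁻¹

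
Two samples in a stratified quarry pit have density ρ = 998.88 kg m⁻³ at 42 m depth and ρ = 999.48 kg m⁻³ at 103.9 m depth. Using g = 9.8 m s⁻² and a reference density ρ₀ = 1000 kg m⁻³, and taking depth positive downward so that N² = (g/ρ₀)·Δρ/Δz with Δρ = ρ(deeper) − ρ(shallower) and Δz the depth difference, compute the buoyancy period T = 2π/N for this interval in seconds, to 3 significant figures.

Δρ = 999.48 − 998.88 = 0.60 kg m⁻³ over Δz = 103.9 − 42 = 61.9 m.
N² = (9.8/1000) × (0.60/61.9) = 9.4992 × 10⁻⁵ s⁻².
N = √(9.4992 × 10⁻⁵) = 9.7464 × 10⁻³ rad s⁻¹, so T = 2π/N = 644.67 s ≈ 645 s.
Since Δρ > 0 the layer is stably stratified.

645 s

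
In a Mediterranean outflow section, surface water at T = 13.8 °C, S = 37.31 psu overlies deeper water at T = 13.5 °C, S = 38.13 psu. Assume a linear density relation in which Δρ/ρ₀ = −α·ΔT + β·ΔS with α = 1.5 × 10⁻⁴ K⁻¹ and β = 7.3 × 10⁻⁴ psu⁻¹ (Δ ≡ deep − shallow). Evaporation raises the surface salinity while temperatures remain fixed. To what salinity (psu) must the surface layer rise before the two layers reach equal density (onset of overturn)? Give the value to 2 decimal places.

38.19 psu

Neutral buoyancy requires −α(T_deep − T_surf) + β(S_deep − S_surf′) = 0.
S_surf′ = S_deep − (α/β)·ΔT = 38.13 − (1.5 × 10⁻⁴/7.3 × 10⁻⁴)·(-0.3) = 38.1916 psu.
Increase required: 38.1916 − 37.31 = 0.8816 psu.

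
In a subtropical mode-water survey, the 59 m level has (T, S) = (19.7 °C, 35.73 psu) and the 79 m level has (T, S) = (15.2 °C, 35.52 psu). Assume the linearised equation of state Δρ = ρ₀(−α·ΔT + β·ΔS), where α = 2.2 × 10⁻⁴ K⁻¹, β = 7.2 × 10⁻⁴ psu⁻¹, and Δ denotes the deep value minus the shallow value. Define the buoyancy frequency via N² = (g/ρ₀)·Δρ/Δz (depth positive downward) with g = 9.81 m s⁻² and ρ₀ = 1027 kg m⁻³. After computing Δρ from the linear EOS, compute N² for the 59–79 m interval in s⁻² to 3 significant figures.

4.11 × 10⁻⁴ s⁻²

ΔT = -4.5 K, ΔS = -0.21 psu (deep − shallow).
Δρ/ρ₀ = −αΔT + βΔS = 9.90 × 10⁻⁴ − 1.512 × 10⁻⁴ = 8.388 × 10⁻⁴, so Δρ ≈ 0.8614 kg m⁻³.
N² = (g/ρ₀)·Δρ/Δz = g·(Δρ/ρ₀)/Δz = 9.81 × 8.388 × 10⁻⁴ / 20 = 4.1143 × 10⁻⁴ s⁻² ≈ 4.11 × 10⁻⁴ s⁻².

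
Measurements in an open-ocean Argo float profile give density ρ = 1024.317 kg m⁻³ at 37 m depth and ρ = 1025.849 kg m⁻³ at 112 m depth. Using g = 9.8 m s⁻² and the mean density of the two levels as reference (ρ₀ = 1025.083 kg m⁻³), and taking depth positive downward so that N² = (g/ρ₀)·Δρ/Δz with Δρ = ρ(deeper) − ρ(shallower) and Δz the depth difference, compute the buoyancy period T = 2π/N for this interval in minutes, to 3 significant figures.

7.49 min

Δρ = 1025.849 − 1024.317 = 1.532 kg m⁻³ over Δz = 112 − 37 = 75 m.
N² = (9.8/1025.083) × (1.532/75) = 1.9528 × 10⁻⁴ s⁻².
N = √(1.9528 × 10⁻⁴) = 0.013974 rad s⁻¹, so T = 2π/N = 449.63 s = 7.4938 min ≈ 7.49 min.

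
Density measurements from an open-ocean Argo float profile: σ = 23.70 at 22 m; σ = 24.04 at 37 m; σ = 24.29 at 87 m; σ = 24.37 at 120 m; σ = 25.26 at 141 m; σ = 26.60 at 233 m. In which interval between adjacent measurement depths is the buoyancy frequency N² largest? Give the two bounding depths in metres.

120–141 m

Compute the density gradient over each adjacent pair:
  22–37 m: Δρ/Δz = 0.34/15 = 0.023 kg m⁻⁴
  37–87 m: Δρ/Δz = 0.25/50 = 5.0 × 10⁻³ kg m⁻⁴
  87–120 m: Δρ/Δz = 0.08/33 = 2.4 × 10⁻³ kg m⁻⁴
  120–141 m: Δρ/Δz = 0.89/21 = 0.042 kg m⁻⁴
  141–233 m: Δρ/Δz = 1.34/92 = 0.015 kg m⁻⁴
The largest gradient is in the 120–141 m interval — the pycnocline.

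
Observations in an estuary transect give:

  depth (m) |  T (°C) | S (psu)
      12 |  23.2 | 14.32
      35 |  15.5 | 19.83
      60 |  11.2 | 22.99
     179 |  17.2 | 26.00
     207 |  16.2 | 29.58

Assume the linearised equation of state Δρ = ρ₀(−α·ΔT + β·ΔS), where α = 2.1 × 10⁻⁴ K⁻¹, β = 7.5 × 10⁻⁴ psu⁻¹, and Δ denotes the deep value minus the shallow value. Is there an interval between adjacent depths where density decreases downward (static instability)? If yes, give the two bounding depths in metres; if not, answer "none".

none

Evaluate Δρ/ρ₀ = −αΔT + βΔS across each adjacent pair:
  12–35 m: −αΔT+βΔS = −(2.1 × 10⁻⁴)(-7.7)+(7.5 × 10⁻⁴)(+5.51) = 5.7 × 10⁻³ → stable
  35–60 m: −αΔT+βΔS = −(2.1 × 10⁻⁴)(-4.3)+(7.5 × 10⁻⁴)(+3.16) = 3.3 × 10⁻³ → stable
  60–179 m: −αΔT+βΔS = −(2.1 × 10⁻⁴)(+6.0)+(7.5 × 10⁻⁴)(+3.01) = 1.0 × 10⁻³ → stable
  179–207 m: −αΔT+βΔS = −(2.1 × 10⁻⁴)(-1.0)+(7.5 × 10⁻⁴)(+3.58) = 2.9 × 10⁻³ → stable
Every interval has Δρ > 0: the column is stably stratified throughout.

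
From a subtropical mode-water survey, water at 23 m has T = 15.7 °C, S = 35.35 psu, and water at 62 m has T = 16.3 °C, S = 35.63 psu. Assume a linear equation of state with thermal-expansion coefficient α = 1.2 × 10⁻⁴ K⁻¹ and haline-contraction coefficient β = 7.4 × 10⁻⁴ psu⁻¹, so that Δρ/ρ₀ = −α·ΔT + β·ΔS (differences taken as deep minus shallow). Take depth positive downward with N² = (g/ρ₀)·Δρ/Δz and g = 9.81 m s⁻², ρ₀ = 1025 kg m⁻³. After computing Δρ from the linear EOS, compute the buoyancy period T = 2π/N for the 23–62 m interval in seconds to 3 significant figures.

ΔT = +0.6 K, ΔS = +0.28 psu (deep − shallow).
Δρ/ρ₀ = −αΔT + βΔS = -7.20 × 10⁻⁵ + 2.072 × 10⁻⁴ = 1.352 × 10⁻⁴, so Δρ ≈ 0.1386 kg m⁻³.
N² = (g/ρ₀)·Δρ/Δz = g·(Δρ/ρ₀)/Δz = 9.81 × 1.352 × 10⁻⁴ / 39 = 3.4008 × 10⁻⁵ s⁻².
N = √(3.4008 × 10⁻⁵) = 5.8316 × 10⁻³ rad s⁻¹ → T = 2π/N = 1.0774 × 10³ s ≈ 1.08 × 10³ s.

1.08 × 10³ s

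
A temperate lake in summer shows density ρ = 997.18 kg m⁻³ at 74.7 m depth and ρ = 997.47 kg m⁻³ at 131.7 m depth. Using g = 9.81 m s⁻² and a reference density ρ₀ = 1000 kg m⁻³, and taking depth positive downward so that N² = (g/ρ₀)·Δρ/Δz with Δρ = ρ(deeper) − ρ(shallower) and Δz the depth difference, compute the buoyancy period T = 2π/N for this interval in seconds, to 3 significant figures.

889 s

Δρ = 997.47 − 997.18 = 0.29 kg m⁻³ over Δz = 131.7 − 74.7 = 57 m.
N² = (9.81/1000) × (0.29/57) = 4.9911 × 10⁻⁵ s⁻².
N = √(4.9911 × 10⁻⁵) = 7.0648 × 10⁻³ rad s⁻¹, so T = 2π/N = 889.36 s ≈ 889 s.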